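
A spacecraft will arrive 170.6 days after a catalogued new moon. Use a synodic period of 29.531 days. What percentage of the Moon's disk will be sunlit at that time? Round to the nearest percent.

Reduce mod P: 170.6 − 5×29.531 = 22.94 d into the current lunation.
Phase angle: θ = 360°·(22.94 d)/(29.531 d) = 279.7°.
Illuminated fraction = (1 − cos 279.7°)/2 = (1 − 0.169)/2 ≈ 0.416, so 42%.

42%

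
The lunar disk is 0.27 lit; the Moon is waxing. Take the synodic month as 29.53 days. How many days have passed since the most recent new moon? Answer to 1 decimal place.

Invert f = (1 − cos θ)/2 to get cos θ = 1 − 2(0.27) = 0.460, hence θ₀ = arccos 0.460 = 62.6°.
Waxing ⇒ before full, so θ = 62.6°.
That fraction of the synodic month is 62.6/360 × 29.53 d ≈ 5.14 d.

5.1 days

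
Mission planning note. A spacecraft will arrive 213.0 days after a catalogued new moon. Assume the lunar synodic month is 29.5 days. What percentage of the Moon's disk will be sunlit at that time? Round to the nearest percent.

213.0/29.5 = 7.220 lunations, so 7 complete cycles and 6.50 d into the next.
Phase angle: θ = 360°·(6.50 d)/(29.5 d) = 79.3°.
Illuminated fraction = (1 − cos 79.3°)/2 = (1 − 0.185)/2 ≈ 0.407, so 41%.

41%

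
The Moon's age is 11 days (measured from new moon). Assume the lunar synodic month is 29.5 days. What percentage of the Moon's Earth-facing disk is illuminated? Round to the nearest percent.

Elongation θ = 360° × 11/29.5 ≈ 134.2°.
Illuminated fraction = (1 − cos 134.2°)/2 = (1 − (-0.698))/2 ≈ 0.849, so 85%.

85%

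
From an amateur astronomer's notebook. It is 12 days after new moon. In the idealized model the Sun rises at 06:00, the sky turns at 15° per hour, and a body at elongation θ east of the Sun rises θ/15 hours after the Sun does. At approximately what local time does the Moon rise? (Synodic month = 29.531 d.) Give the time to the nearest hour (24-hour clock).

16:00

The Moon has covered 12/29.531 of its cycle, so θ ≈ 360° × 12/29.531 = 146.3°.
At 15° of sky rotation per hour, 146.3° corresponds to a 9.75 h lag.
06:00 + 9.75 h ≈ 15:45 → 16:00 to the nearest hour.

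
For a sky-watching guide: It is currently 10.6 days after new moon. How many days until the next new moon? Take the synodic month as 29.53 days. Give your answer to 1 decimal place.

18.9 days

One full lunation from the last new moon is 29.53 d; remaining = 29.53 − 10.6 = 18.930 d.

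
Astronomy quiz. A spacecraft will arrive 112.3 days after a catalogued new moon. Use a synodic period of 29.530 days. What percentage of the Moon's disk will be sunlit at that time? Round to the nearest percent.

Reduce mod P: 112.3 − 3×29.530 = 23.71 d into the current lunation.
Phase angle: θ = 360°·(23.71 d)/(29.530 d) = 289.0°.
With cos θ = 0.326, the lit fraction is (1 − 0.326)/2 ≈ 0.337, so 34%.

34%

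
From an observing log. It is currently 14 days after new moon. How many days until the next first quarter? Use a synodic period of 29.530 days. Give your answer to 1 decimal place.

First quarter is 0.25 of the way through the cycle: age 0.25 × 29.530 = 7.383 d.
This lunation's first quarter (7.383 d) has passed, so add one period: 36.913 − 14 = 22.913 days.

22.9 days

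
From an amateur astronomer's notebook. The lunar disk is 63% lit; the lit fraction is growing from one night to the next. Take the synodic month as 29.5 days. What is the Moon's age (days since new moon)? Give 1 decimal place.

8.6 days

From f = (1 − cos θ)/2: cos θ = 1 − 2×0.63 = -0.260; arccos → 105.1°.
Before full moon the principal value applies: θ = 105.1°.
At 360°/29.5 d per day, 105.1° corresponds to 8.61 days.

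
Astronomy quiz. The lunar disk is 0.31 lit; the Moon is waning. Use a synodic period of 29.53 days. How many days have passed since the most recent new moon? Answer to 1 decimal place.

Invert f = (1 − cos θ)/2 to get cos θ = 1 − 2(0.31) = 0.380, hence θ₀ = arccos 0.380 = 67.7°.
Since the Moon is past full (waning), take the reflex angle: θ = 360° − 67.7° = 292.3°.
That fraction of the synodic month is 292.3/360 × 29.53 d ≈ 23.98 d.

24.0 days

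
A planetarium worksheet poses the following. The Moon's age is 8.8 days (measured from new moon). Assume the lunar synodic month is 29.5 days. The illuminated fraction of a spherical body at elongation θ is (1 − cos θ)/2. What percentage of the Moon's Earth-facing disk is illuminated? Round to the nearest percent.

65%

The Moon has covered 8.8/29.5 of its cycle, so θ ≈ 360° × 8.8/29.5 = 107.4°.
Illuminated fraction = (1 − cos 107.4°)/2 = (1 − (-0.299))/2 ≈ 0.649, so 65%.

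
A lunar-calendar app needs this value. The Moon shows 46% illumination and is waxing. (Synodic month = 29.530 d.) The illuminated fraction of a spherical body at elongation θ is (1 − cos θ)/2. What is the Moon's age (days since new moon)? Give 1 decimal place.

7.0 days

From f = (1 − cos θ)/2: cos θ = 1 − 2×0.46 = 0.080; arccos → 85.4°.
Before full moon the principal value applies: θ = 85.4°.
At 360°/29.530 d per day, 85.4° corresponds to 7.01 days.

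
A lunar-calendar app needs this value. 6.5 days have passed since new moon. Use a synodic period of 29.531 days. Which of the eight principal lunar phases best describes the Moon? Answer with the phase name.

θ ≈ 360° × 6.5/29.531 = 79°, which falls in the first quarter sector.

first quarter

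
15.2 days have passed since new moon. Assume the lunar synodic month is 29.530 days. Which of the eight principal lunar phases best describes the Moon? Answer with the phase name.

full moon

At 15.2/29.530 of the cycle, θ ≈ 185° — the full moon range.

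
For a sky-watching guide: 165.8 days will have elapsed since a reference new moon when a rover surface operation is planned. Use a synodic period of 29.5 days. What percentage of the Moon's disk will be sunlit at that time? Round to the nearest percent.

165.8/29.5 = 5.620 lunations, so 5 complete cycles and 18.30 d into the next.
Phase angle: θ = 360°·(18.30 d)/(29.5 d) = 223.3°.
Illuminated fraction = (1 − cos 223.3°)/2 = (1 − (-0.728))/2 ≈ 0.864, so 86%.

86%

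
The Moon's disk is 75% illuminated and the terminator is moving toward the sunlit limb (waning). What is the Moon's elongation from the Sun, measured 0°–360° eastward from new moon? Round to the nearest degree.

cos θ = 1 − 2f = -0.500, giving a principal value of 120.0°.
Waning ⇒ past full, so θ = 360° − 120.0° = 240.0°.

240°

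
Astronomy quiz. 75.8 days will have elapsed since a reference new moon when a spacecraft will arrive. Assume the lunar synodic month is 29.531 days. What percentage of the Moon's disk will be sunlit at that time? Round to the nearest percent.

Reduce mod P: 75.8 − 2×29.531 = 16.74 d into the current lunation.
Elongation θ = 360° × 16.74/29.531 ≈ 204.0°.
Illuminated fraction = (1 − cos 204.0°)/2 = (1 − (-0.913))/2 ≈ 0.957, so 96%.

96%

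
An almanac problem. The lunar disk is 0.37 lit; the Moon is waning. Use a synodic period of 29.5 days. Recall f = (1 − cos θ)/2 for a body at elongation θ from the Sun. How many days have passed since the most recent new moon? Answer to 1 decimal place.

23.4 days

From f = (1 − cos θ)/2: cos θ = 1 − 2×0.37 = 0.260; arccos → 74.9°.
Waning ⇒ past full, so θ = 360° − 74.9° = 285.1°.
At 360°/29.5 d per day, 285.1° corresponds to 23.36 days.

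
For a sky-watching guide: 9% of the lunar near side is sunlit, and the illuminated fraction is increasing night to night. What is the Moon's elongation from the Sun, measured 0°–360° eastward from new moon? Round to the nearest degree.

Invert f = (1 − cos θ)/2 to get cos θ = 1 − 2(0.09) = 0.820, hence θ₀ = arccos 0.820 = 34.9°.
The Moon is waxing (0°–180°), so θ = 34.9° directly.

35°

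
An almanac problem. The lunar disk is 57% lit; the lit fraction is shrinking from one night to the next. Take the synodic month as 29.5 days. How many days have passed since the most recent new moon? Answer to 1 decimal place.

Invert f = (1 − cos θ)/2 to get cos θ = 1 − 2(0.57) = -0.140, hence θ₀ = arccos -0.140 = 98.0°.
Waning ⇒ past full, so θ = 360° − 98.0° = 262.0°.
At 360°/29.5 d per day, 262.0° corresponds to 21.47 days.

21.5 days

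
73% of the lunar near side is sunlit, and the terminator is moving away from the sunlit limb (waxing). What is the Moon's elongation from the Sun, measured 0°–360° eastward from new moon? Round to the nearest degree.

117°

Invert f = (1 − cos θ)/2 to get cos θ = 1 − 2(0.73) = -0.460, hence θ₀ = arccos -0.460 = 117.4°.
The Moon is waxing (0°–180°), so θ = 117.4° directly.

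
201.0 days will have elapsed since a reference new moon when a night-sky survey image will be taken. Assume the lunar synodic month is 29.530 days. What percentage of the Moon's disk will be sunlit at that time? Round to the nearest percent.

201.0/29.530 = 6.807 lunations, so 6 complete cycles and 23.82 d into the next.
Elongation θ = 360° × 23.82/29.530 ≈ 290.4°.
Illuminated fraction = (1 − cos 290.4°)/2 = (1 − 0.348)/2 ≈ 0.326, so 33%.

33%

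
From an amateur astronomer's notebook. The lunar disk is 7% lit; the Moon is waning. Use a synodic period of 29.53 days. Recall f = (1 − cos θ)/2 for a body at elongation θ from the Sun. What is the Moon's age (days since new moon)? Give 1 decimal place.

27.0 days

Invert f = (1 − cos θ)/2 to get cos θ = 1 − 2(0.07) = 0.860, hence θ₀ = arccos 0.860 = 30.7°.
A waning Moon lies in 180°–360°, so θ = 360° − 30.7° = 329.3°.
That fraction of the synodic month is 329.3/360 × 29.53 d ≈ 27.01 d.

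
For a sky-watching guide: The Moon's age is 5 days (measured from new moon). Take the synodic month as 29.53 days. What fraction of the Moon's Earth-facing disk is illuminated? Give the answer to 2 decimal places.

0.26

The Moon has covered 5/29.53 of its cycle, so θ ≈ 360° × 5/29.53 = 61.0°.
With cos θ = 0.485, the lit fraction is (1 − 0.485)/2 ≈ 0.257.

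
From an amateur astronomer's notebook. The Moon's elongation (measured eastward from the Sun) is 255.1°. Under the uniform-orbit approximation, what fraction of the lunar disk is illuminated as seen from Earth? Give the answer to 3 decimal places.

0.629

cos 255.1° = (-0.257), so f = (1 − (-0.257))/2 = 0.629.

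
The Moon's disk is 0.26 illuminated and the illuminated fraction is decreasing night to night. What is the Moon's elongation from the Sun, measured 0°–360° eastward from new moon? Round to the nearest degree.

Invert f = (1 − cos θ)/2 to get cos θ = 1 − 2(0.26) = 0.480, hence θ₀ = arccos 0.480 = 61.3°.
A waning Moon lies in 180°–360°, so θ = 360° − 61.3° = 298.7°.

299°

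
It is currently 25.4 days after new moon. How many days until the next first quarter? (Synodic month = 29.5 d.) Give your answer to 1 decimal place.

First quarter is 0.25 of the way through the cycle: age 0.25 × 29.5 = 7.375 d.
Already past this cycle's first quarter; the next is at 7.375 + 29.5 = 36.875 d, so 36.875 − 25.4 = 11.475 days.

11.5 days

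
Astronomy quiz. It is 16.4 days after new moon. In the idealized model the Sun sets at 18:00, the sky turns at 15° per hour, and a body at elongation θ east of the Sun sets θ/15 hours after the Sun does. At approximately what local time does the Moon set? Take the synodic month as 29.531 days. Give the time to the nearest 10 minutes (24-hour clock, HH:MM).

07:20

Phase angle: θ = 360°·(16.4 d)/(29.531 d) = 199.9°.
At 15° of sky rotation per hour, 199.9° corresponds to a 13.33 h lag.
18:00 + 13.328 h ≈ 07:20 → 07:20 to the nearest ten minutes.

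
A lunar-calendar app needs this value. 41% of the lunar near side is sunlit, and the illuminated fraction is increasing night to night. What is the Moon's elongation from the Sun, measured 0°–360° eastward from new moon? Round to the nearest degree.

80°

From f = (1 − cos θ)/2: cos θ = 1 − 2×0.41 = 0.180; arccos → 79.6°.
Before full moon the principal value applies: θ = 79.6°.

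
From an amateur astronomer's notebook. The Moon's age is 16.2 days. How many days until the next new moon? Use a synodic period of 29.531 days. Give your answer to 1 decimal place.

13.3 days

The next new moon completes the synodic month: 29.531 − 16.2 = 13.331 days.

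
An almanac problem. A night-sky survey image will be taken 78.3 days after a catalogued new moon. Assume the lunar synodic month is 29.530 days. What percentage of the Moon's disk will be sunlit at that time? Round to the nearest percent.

79%

78.3 d spans 2 complete synodic months (2 × 29.530 = 59.06 d) plus 19.24 d.
Phase angle: θ = 360°·(19.24 d)/(29.530 d) = 234.6°.
cos 234.6° = (-0.580), so f = (1 − (-0.580))/2 = 0.790, so 79%.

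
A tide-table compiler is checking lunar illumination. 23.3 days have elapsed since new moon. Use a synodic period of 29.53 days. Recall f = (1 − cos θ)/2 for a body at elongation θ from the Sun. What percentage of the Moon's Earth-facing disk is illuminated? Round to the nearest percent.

38%

Phase angle: θ = 360°·(23.3 d)/(29.53 d) = 284.1°.
cos 284.1° = 0.243, so f = (1 − 0.243)/2 = 0.379, so 38%.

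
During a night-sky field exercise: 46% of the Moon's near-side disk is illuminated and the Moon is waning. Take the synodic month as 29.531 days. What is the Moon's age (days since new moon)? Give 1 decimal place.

From f = (1 − cos θ)/2: cos θ = 1 − 2×0.46 = 0.080; arccos → 85.4°.
A waning Moon lies in 180°–360°, so θ = 360° − 85.4° = 274.6°.
At 360°/29.531 d per day, 274.6° corresponds to 22.52 days.

22.5 days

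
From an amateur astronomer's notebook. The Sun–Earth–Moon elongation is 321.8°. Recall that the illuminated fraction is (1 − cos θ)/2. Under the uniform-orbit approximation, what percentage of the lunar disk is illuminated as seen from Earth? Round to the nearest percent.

f = (1 − cos 321.8°)/2 = (1 − 0.786)/2 ≈ 0.107, i.e. 11%.

11%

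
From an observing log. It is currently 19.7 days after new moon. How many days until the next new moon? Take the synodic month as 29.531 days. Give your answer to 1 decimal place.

The next new moon completes the synodic month: 29.531 − 19.7 = 9.831 days.

9.8 days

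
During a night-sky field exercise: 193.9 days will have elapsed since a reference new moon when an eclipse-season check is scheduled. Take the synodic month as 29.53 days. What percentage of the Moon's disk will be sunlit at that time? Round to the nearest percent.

96%

193.9 d spans 6 complete synodic months (6 × 29.53 = 177.18 d) plus 16.72 d.
The Moon has covered 16.72/29.53 of its cycle, so θ ≈ 360° × 16.72/29.53 = 203.8°.
With cos θ = (-0.915), the lit fraction is (1 − (-0.915))/2 ≈ 0.957, so 96%.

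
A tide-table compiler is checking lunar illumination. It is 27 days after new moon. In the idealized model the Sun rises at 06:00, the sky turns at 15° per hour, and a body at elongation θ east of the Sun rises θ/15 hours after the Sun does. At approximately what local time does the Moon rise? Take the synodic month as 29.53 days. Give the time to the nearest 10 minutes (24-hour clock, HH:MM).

Elongation θ = 360° × 27/29.53 ≈ 329.2°.
Delay after the Sun = 329.2° / (15°/h) ≈ 21.94 h.
06:00 + 21.944 h ≈ 03:57 → 04:00 to the nearest ten minutes.

04:00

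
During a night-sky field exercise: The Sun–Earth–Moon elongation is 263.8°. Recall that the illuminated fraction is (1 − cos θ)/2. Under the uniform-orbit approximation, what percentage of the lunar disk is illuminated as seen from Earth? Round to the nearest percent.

cos 263.8° = (-0.108), so f = (1 − (-0.108))/2 = 0.554, i.e. 55%.

55%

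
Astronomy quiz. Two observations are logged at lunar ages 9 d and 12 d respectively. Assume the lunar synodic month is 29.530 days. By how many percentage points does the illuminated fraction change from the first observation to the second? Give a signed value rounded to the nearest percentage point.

First observation: θ = 360°·9/29.530 = 109.7°, so f = 0.669.
Second observation: θ = 146.3°, f = 0.916.
Δf = 0.916 − 0.669 = +0.247, i.e. +25 pp.

+25 pp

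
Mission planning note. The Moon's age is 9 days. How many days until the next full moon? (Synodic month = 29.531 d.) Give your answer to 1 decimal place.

5.8 days

Full moon is 0.5 of the way through the cycle: age 0.5 × 29.531 = 14.765 d.
That is 14.765 − 9 = 5.765 days ahead.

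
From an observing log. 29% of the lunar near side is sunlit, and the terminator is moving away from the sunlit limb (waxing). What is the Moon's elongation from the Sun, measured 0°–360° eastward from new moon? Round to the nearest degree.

65°

From f = (1 − cos θ)/2: cos θ = 1 − 2×0.29 = 0.420; arccos → 65.2°.
Before full moon the principal value applies: θ = 65.2°.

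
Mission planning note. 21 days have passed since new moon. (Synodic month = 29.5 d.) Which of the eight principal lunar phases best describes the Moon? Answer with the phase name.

θ ≈ 360° × 21/29.5 = 256°, which falls in the last quarter sector.

last quarter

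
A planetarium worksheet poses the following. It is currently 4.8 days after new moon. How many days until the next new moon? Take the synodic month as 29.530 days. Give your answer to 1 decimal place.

24.7 days

One full lunation from the last new moon is 29.530 d; remaining = 29.530 − 4.8 = 24.730 d.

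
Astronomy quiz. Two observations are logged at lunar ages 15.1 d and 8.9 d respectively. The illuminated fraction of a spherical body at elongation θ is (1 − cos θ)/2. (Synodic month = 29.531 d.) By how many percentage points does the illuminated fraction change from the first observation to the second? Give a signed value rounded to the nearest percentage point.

-34 percentage points

θ₁ = 360° × 15.1/29.531 = 184.1°, f₁ = (1 − cos θ₁)/2 = 0.999.
θ₂ = 360° × 8.9/29.531 = 108.5°, f₂ = (1 − cos θ₂)/2 = 0.659.
Change = f₂ − f₁ = -0.340 → -34 percentage points.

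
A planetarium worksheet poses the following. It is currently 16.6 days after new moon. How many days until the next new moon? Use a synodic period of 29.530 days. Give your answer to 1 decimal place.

The next new moon completes the synodic month: 29.530 − 16.6 = 12.930 days.

12.9 days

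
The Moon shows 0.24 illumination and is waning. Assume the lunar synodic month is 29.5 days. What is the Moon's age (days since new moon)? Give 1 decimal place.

24.7 days

Invert f = (1 − cos θ)/2 to get cos θ = 1 − 2(0.24) = 0.520, hence θ₀ = arccos 0.520 = 58.7°.
Since the Moon is past full (waning), take the reflex angle: θ = 360° − 58.7° = 301.3°.
At 360°/29.5 d per day, 301.3° corresponds to 24.69 days.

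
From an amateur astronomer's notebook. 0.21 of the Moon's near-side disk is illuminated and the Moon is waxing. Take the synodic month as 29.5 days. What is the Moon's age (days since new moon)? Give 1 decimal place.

cos θ = 1 − 2f = 0.580, giving a principal value of 54.5°.
Waxing ⇒ before full, so θ = 54.5°.
Age = 29.5 × 54.5°/360° ≈ 4.47 days.

4.5 days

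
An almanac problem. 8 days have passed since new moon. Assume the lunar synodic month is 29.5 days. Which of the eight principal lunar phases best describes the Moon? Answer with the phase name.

first quarter

At 8/29.5 of the cycle, θ ≈ 98° — the first quarter range.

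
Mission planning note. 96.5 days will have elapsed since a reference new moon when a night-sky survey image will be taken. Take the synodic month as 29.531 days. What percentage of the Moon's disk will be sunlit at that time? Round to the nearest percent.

96.5/29.531 = 3.268 lunations, so 3 complete cycles and 7.91 d into the next.
The Moon has covered 7.91/29.531 of its cycle, so θ ≈ 360° × 7.91/29.531 = 96.4°.
Illuminated fraction = (1 − cos 96.4°)/2 = (1 − (-0.111))/2 ≈ 0.556, so 56%.

56%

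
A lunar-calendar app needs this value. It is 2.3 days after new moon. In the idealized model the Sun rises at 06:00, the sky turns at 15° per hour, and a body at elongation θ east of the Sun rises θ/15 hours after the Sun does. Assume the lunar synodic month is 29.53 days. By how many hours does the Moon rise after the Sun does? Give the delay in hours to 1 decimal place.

1.9 h

Phase angle: θ = 360°·(2.3 d)/(29.53 d) = 28.0°.
The Moon trails the Sun by θ/15 = 28.0/15 ≈ 1.87 hours.
So the Moon rises 1.87 h after the Sun.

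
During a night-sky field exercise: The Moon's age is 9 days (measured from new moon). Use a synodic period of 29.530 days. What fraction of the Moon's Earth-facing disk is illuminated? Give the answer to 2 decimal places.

The Moon has covered 9/29.530 of its cycle, so θ ≈ 360° × 9/29.530 = 109.7°.
Illuminated fraction = (1 − cos 109.7°)/2 = (1 − (-0.337))/2 ≈ 0.669.

0.67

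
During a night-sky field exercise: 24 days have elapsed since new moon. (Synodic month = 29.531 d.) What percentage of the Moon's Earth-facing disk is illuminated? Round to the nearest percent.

Elongation θ = 360° × 24/29.531 ≈ 292.6°.
cos 292.6° = 0.384, so f = (1 − 0.384)/2 = 0.308, so 31%.

31%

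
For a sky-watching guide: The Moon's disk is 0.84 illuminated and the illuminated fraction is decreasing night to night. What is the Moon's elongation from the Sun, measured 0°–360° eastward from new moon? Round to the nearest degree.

227°

From f = (1 − cos θ)/2: cos θ = 1 − 2×0.84 = -0.680; arccos → 132.8°.
Waning ⇒ past full, so θ = 360° − 132.8° = 227.2°.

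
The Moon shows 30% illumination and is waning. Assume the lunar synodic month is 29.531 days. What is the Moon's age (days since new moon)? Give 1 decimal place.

24.1 days

cos θ = 1 − 2f = 0.400, giving a principal value of 66.4°.
Since the Moon is past full (waning), take the reflex angle: θ = 360° − 66.4° = 293.6°.
At 360°/29.531 d per day, 293.6° corresponds to 24.08 days.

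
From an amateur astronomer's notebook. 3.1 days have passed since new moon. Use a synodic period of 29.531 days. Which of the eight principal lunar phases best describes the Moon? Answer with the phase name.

waxing crescent

θ ≈ 360° × 3.1/29.531 = 38°, which falls in the waxing crescent sector.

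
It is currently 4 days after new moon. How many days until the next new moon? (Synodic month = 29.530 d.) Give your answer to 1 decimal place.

One full lunation from the last new moon is 29.530 d; remaining = 29.530 − 4 = 25.530 d.

25.5 days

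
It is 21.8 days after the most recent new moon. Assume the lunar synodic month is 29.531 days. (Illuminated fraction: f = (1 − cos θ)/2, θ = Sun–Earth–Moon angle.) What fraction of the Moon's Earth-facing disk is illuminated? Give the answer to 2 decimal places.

Elongation θ = 360° × 21.8/29.531 ≈ 265.8°.
cos 265.8° = (-0.074), so f = (1 − (-0.074))/2 = 0.537.

0.54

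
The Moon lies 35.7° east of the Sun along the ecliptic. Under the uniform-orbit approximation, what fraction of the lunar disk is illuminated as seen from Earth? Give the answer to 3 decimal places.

cos 35.7° = 0.812, so f = (1 − 0.812)/2 = 0.094.

0.094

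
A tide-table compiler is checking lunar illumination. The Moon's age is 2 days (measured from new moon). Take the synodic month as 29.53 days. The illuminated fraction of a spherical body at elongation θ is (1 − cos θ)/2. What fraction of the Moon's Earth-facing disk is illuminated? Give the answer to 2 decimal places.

0.04

Phase angle: θ = 360°·(2 d)/(29.53 d) = 24.4°.
With cos θ = 0.911, the lit fraction is (1 − 0.911)/2 ≈ 0.045.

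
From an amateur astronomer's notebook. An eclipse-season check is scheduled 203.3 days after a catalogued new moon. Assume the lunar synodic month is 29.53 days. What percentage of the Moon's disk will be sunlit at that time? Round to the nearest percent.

13%

203.3 d spans 6 complete synodic months (6 × 29.53 = 177.18 d) plus 26.12 d.
Elongation θ = 360° × 26.12/29.53 ≈ 318.4°.
With cos θ = 0.748, the lit fraction is (1 − 0.748)/2 ≈ 0.126, so 13%.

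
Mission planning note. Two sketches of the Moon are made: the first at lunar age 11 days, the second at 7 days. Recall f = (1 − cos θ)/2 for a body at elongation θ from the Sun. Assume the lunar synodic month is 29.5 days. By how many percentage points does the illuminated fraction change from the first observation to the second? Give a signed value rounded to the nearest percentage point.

-39 pp

First observation: θ = 360°·11/29.5 = 134.2°, so f = 0.849.
Second observation: θ = 85.4°, f = 0.460.
Δf = 0.460 − 0.849 = -0.389, i.e. -39 pp.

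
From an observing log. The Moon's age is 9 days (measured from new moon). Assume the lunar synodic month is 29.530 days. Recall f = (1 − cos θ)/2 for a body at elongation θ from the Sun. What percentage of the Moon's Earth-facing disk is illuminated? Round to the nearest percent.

The Moon has covered 9/29.530 of its cycle, so θ ≈ 360° × 9/29.530 = 109.7°.
cos 109.7° = (-0.337), so f = (1 − (-0.337))/2 = 0.669, so 67%.

67%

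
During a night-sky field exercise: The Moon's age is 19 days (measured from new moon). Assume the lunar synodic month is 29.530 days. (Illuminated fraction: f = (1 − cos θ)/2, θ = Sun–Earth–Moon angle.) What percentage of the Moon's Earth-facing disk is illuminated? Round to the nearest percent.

81%

Elongation θ = 360° × 19/29.530 ≈ 231.6°.
With cos θ = (-0.621), the lit fraction is (1 − (-0.621))/2 ≈ 0.810, so 81%.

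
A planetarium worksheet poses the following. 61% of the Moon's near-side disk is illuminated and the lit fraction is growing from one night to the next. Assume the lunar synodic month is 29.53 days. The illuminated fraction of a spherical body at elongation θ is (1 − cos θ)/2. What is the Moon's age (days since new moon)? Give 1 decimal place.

From f = (1 − cos θ)/2: cos θ = 1 − 2×0.61 = -0.220; arccos → 102.7°.
Waxing ⇒ before full, so θ = 102.7°.
That fraction of the synodic month is 102.7/360 × 29.53 d ≈ 8.42 d.

8.4 days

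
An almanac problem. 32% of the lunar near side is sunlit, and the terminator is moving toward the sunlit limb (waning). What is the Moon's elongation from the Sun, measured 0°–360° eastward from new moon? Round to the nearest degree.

291°

cos θ = 1 − 2f = 0.360, giving a principal value of 68.9°.
A waning Moon lies in 180°–360°, so θ = 360° − 68.9° = 291.1°.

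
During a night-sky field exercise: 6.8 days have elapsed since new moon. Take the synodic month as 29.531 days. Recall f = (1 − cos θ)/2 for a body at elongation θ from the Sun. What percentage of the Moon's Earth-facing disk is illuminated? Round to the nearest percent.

Phase angle: θ = 360°·(6.8 d)/(29.531 d) = 82.9°.
Illuminated fraction = (1 − cos 82.9°)/2 = (1 − 0.124)/2 ≈ 0.438, so 44%.

44%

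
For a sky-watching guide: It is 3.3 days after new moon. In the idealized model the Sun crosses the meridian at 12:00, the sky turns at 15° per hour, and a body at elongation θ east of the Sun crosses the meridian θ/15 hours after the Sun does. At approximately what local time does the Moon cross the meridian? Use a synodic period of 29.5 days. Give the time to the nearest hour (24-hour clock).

15:00

The Moon has covered 3.3/29.5 of its cycle, so θ ≈ 360° × 3.3/29.5 = 40.3°.
The Moon trails the Sun by θ/15 = 40.3/15 ≈ 2.68 hours.
12:00 + 2.68 h ≈ 14:41 → 15:00 to the nearest hour.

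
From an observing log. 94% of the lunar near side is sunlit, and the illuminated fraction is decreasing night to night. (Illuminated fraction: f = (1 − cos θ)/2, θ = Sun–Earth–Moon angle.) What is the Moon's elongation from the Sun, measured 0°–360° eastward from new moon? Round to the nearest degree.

208°

cos θ = 1 − 2f = -0.880, giving a principal value of 151.6°.
Since the Moon is past full (waning), take the reflex angle: θ = 360° − 151.6° = 208.4°.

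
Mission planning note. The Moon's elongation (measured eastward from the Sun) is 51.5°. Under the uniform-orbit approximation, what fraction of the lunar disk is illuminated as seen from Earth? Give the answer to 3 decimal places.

cos 51.5° = 0.623, so f = (1 − 0.623)/2 = 0.189.

0.189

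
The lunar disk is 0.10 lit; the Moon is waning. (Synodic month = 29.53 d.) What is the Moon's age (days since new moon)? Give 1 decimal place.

26.5 days

Invert f = (1 − cos θ)/2 to get cos θ = 1 − 2(0.10) = 0.800, hence θ₀ = arccos 0.800 = 36.9°.
Waning ⇒ past full, so θ = 360° − 36.9° = 323.1°.
That fraction of the synodic month is 323.1/360 × 29.53 d ≈ 26.51 d.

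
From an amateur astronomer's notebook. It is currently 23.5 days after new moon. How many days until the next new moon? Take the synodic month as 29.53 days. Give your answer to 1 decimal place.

One full lunation from the last new moon is 29.53 d; remaining = 29.53 − 23.5 = 6.030 d.

6.0 days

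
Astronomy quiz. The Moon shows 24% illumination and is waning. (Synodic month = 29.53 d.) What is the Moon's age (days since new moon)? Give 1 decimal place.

24.7 days

cos θ = 1 − 2f = 0.520, giving a principal value of 58.7°.
Waning ⇒ past full, so θ = 360° − 58.7° = 301.3°.
Age = 29.53 × 301.3°/360° ≈ 24.72 days.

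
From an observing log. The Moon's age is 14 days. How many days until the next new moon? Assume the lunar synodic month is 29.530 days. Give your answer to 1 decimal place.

15.5 days

The next new moon completes the synodic month: 29.530 − 14 = 15.530 days.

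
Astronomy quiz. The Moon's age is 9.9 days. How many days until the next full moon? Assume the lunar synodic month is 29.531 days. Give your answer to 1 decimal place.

4.9 days

Full moon occurs at elongation 180°, i.e. at age 29.531 × 180/360 = 14.765 d.
That is 14.765 − 9.9 = 4.865 days ahead.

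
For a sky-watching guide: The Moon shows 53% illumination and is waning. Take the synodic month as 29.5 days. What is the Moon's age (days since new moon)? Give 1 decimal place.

21.8 days

From f = (1 − cos θ)/2: cos θ = 1 − 2×0.53 = -0.060; arccos → 93.4°.
Since the Moon is past full (waning), take the reflex angle: θ = 360° − 93.4° = 266.6°.
Age = 29.5 × 266.6°/360° ≈ 21.84 days.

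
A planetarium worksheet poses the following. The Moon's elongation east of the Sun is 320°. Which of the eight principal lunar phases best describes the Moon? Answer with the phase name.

The waning crescent sector spans roughly 292°–338°; 320° falls inside it.

waning crescent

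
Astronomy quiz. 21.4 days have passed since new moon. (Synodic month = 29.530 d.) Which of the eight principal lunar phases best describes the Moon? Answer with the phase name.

last quarter

θ ≈ 360° × 21.4/29.530 = 261°, which falls in the last quarter sector.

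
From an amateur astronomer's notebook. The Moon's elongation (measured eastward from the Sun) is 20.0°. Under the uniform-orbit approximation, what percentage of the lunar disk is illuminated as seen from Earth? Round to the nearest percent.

f = (1 − cos 20.0°)/2 = (1 − 0.940)/2 ≈ 0.030, i.e. 3%.

3%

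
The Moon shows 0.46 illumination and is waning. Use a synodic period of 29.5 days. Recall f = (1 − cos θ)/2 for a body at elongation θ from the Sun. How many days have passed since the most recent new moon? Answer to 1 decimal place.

From f = (1 − cos θ)/2: cos θ = 1 − 2×0.46 = 0.080; arccos → 85.4°.
Since the Moon is past full (waning), take the reflex angle: θ = 360° − 85.4° = 274.6°.
At 360°/29.5 d per day, 274.6° corresponds to 22.50 days.

22.5 days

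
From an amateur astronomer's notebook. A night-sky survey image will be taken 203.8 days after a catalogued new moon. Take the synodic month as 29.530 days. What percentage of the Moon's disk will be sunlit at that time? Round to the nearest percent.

203.8 d spans 6 complete synodic months (6 × 29.530 = 177.18 d) plus 26.62 d.
Phase angle: θ = 360°·(26.62 d)/(29.530 d) = 324.5°.
cos 324.5° = 0.814, so f = (1 − 0.814)/2 = 0.093, so 9%.

9%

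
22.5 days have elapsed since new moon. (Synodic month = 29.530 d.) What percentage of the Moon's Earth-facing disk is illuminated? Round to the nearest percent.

The Moon has covered 22.5/29.530 of its cycle, so θ ≈ 360° × 22.5/29.530 = 274.3°.
cos 274.3° = 0.075, so f = (1 − 0.075)/2 = 0.463, so 46%.

46%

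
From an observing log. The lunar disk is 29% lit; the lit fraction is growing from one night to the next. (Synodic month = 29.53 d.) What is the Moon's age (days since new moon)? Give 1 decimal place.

From f = (1 − cos θ)/2: cos θ = 1 − 2×0.29 = 0.420; arccos → 65.2°.
Before full moon the principal value applies: θ = 65.2°.
That fraction of the synodic month is 65.2/360 × 29.53 d ≈ 5.35 d.

5.3 days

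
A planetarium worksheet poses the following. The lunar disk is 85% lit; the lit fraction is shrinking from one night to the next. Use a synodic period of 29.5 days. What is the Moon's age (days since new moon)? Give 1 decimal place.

18.5 days

cos θ = 1 − 2f = -0.700, giving a principal value of 134.4°.
Waning ⇒ past full, so θ = 360° − 134.4° = 225.6°.
That fraction of the synodic month is 225.6/360 × 29.5 d ≈ 18.48 d.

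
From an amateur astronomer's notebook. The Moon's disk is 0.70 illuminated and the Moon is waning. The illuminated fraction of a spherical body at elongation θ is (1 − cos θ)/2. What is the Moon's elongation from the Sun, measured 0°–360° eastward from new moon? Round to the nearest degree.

Invert f = (1 − cos θ)/2 to get cos θ = 1 − 2(0.70) = -0.400, hence θ₀ = arccos -0.400 = 113.6°.
Since the Moon is past full (waning), take the reflex angle: θ = 360° − 113.6° = 246.4°.

246°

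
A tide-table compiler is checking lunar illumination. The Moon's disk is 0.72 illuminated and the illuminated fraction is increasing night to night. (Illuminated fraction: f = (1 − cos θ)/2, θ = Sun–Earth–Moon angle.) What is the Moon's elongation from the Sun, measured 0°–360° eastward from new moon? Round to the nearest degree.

Invert f = (1 − cos θ)/2 to get cos θ = 1 − 2(0.72) = -0.440, hence θ₀ = arccos -0.440 = 116.1°.
Before full moon the principal value applies: θ = 116.1°.

116°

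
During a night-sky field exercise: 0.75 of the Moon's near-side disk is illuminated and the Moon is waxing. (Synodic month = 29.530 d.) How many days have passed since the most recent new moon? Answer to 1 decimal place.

9.8 days

From f = (1 − cos θ)/2: cos θ = 1 − 2×0.75 = -0.500; arccos → 120.0°.
The Moon is waxing (0°–180°), so θ = 120.0° directly.
Age = 29.530 × 120.0°/360° ≈ 9.84 days.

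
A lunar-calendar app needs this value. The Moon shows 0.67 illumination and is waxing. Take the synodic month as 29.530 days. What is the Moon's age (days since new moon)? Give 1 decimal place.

From f = (1 − cos θ)/2: cos θ = 1 − 2×0.67 = -0.340; arccos → 109.9°.
Waxing ⇒ before full, so θ = 109.9°.
That fraction of the synodic month is 109.9/360 × 29.530 d ≈ 9.01 d.

9.0 days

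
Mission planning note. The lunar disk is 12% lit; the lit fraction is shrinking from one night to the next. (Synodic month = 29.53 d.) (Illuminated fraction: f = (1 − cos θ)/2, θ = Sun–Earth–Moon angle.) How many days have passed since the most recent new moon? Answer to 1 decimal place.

26.2 days

cos θ = 1 − 2f = 0.760, giving a principal value of 40.5°.
Waning ⇒ past full, so θ = 360° − 40.5° = 319.5°.
Age = 29.53 × 319.5°/360° ≈ 26.20 days.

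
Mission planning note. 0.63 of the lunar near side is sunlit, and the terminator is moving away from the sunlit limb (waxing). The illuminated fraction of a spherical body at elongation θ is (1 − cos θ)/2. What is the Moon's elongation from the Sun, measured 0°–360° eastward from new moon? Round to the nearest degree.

cos θ = 1 − 2f = -0.260, giving a principal value of 105.1°.
Before full moon the principal value applies: θ = 105.1°.

105°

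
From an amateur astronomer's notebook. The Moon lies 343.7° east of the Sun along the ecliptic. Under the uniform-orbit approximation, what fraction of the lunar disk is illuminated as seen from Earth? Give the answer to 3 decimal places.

0.020

cos 343.7° = 0.960, so f = (1 − 0.960)/2 = 0.020.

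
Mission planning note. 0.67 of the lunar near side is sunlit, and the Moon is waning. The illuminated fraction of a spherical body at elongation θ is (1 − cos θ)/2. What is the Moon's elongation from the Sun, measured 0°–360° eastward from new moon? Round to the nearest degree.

250°

From f = (1 − cos θ)/2: cos θ = 1 − 2×0.67 = -0.340; arccos → 109.9°.
Since the Moon is past full (waning), take the reflex angle: θ = 360° − 109.9° = 250.1°.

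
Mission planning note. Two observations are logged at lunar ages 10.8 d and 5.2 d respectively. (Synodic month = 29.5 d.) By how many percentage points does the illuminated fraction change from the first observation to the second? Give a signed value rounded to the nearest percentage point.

θ₁ = 360° × 10.8/29.5 = 131.8°, f₁ = (1 − cos θ₁)/2 = 0.833.
θ₂ = 360° × 5.2/29.5 = 63.5°, f₂ = (1 − cos θ₂)/2 = 0.277.
Change = f₂ − f₁ = -0.557 → -56 percentage points.

-56 pp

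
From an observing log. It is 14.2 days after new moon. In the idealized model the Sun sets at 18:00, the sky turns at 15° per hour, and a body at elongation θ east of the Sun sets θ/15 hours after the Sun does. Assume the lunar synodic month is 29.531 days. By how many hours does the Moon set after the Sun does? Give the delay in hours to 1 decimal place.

11.5 h

Elongation θ = 360° × 14.2/29.531 ≈ 173.1°.
Delay after the Sun = 173.1° / (15°/h) ≈ 11.54 h.
So the Moon sets 11.54 h after the Sun.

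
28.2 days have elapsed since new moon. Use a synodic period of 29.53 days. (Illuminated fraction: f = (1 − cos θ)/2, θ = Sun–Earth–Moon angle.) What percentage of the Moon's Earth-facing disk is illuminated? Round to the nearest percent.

2%

The Moon has covered 28.2/29.53 of its cycle, so θ ≈ 360° × 28.2/29.53 = 343.8°.
Illuminated fraction = (1 − cos 343.8°)/2 = (1 − 0.960)/2 ≈ 0.020, so 2%.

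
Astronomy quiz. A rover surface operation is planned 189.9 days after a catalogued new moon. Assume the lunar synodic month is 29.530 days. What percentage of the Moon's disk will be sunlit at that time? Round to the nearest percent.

95%

189.9/29.530 = 6.431 lunations, so 6 complete cycles and 12.72 d into the next.
The Moon has covered 12.72/29.530 of its cycle, so θ ≈ 360° × 12.72/29.530 = 155.1°.
cos 155.1° = (-0.907), so f = (1 − (-0.907))/2 = 0.953, so 95%.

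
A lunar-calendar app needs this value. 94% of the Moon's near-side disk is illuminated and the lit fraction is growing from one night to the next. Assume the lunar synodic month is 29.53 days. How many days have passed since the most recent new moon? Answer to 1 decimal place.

12.4 days

From f = (1 − cos θ)/2: cos θ = 1 − 2×0.94 = -0.880; arccos → 151.6°.
The Moon is waxing (0°–180°), so θ = 151.6° directly.
That fraction of the synodic month is 151.6/360 × 29.53 d ≈ 12.44 d.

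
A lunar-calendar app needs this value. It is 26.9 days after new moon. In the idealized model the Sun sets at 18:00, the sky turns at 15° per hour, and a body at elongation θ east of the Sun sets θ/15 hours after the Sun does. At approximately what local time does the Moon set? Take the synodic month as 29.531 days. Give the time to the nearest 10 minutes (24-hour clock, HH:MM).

The Moon has covered 26.9/29.531 of its cycle, so θ ≈ 360° × 26.9/29.531 = 327.9°.
Delay after the Sun = 327.9° / (15°/h) ≈ 21.86 h.
18:00 + 21.862 h ≈ 15:52 → 15:50 to the nearest ten minutes.

15:50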